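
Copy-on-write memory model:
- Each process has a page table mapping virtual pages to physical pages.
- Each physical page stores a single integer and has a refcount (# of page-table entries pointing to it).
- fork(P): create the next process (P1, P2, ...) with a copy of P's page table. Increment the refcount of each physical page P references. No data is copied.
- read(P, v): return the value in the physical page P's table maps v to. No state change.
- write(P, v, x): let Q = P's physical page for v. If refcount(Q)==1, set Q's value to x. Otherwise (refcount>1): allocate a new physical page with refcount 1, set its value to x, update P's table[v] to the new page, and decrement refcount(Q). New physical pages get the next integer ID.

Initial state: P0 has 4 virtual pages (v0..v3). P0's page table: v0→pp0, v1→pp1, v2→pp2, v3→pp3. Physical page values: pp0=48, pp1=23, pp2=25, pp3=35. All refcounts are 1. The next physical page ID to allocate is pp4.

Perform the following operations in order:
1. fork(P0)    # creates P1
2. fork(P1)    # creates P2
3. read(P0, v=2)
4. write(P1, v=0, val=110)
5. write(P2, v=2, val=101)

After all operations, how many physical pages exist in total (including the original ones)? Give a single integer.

Answer: 6

Derivation:
Op 1: fork(P0) -> P1. 4 ppages; refcounts: pp0:2 pp1:2 pp2:2 pp3:2
Op 2: fork(P1) -> P2. 4 ppages; refcounts: pp0:3 pp1:3 pp2:3 pp3:3
Op 3: read(P0, v2) -> 25. No state change.
Op 4: write(P1, v0, 110). refcount(pp0)=3>1 -> COPY to pp4. 5 ppages; refcounts: pp0:2 pp1:3 pp2:3 pp3:3 pp4:1
Op 5: write(P2, v2, 101). refcount(pp2)=3>1 -> COPY to pp5. 6 ppages; refcounts: pp0:2 pp1:3 pp2:2 pp3:3 pp4:1 pp5:1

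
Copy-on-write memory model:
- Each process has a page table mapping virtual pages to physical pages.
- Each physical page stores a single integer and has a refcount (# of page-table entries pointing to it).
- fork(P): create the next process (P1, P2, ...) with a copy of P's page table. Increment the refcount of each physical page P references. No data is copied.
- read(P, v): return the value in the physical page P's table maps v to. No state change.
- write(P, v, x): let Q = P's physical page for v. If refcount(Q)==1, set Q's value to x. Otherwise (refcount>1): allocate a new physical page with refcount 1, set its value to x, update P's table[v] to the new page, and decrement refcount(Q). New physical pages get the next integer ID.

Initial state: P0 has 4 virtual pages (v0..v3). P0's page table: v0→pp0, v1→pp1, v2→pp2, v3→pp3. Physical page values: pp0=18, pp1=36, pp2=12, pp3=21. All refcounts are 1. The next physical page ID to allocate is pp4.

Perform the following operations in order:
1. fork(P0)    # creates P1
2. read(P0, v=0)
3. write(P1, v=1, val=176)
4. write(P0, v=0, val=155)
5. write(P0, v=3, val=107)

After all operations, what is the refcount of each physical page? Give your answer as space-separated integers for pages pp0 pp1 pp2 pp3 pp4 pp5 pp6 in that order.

Answer: 1 1 2 1 1 1 1

Derivation:
Op 1: fork(P0) -> P1. 4 ppages; refcounts: pp0:2 pp1:2 pp2:2 pp3:2
Op 2: read(P0, v0) -> 18. No state change.
Op 3: write(P1, v1, 176). refcount(pp1)=2>1 -> COPY to pp4. 5 ppages; refcounts: pp0:2 pp1:1 pp2:2 pp3:2 pp4:1
Op 4: write(P0, v0, 155). refcount(pp0)=2>1 -> COPY to pp5. 6 ppages; refcounts: pp0:1 pp1:1 pp2:2 pp3:2 pp4:1 pp5:1
Op 5: write(P0, v3, 107). refcount(pp3)=2>1 -> COPY to pp6. 7 ppages; refcounts: pp0:1 pp1:1 pp2:2 pp3:1 pp4:1 pp5:1 pp6:1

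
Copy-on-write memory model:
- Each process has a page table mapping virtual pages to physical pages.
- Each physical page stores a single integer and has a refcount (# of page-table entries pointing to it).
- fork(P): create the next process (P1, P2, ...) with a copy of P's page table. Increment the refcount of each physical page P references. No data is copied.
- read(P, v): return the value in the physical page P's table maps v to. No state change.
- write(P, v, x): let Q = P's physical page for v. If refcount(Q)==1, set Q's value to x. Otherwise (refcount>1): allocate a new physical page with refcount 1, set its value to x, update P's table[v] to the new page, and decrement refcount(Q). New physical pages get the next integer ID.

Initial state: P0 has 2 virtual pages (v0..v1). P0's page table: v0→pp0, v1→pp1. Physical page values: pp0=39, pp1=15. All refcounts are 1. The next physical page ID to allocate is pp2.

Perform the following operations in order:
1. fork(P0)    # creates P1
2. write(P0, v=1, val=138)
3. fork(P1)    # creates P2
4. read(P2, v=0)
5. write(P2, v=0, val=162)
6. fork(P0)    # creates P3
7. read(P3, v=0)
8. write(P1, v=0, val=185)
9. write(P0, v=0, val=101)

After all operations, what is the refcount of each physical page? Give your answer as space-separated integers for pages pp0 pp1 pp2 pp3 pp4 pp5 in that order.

Op 1: fork(P0) -> P1. 2 ppages; refcounts: pp0:2 pp1:2
Op 2: write(P0, v1, 138). refcount(pp1)=2>1 -> COPY to pp2. 3 ppages; refcounts: pp0:2 pp1:1 pp2:1
Op 3: fork(P1) -> P2. 3 ppages; refcounts: pp0:3 pp1:2 pp2:1
Op 4: read(P2, v0) -> 39. No state change.
Op 5: write(P2, v0, 162). refcount(pp0)=3>1 -> COPY to pp3. 4 ppages; refcounts: pp0:2 pp1:2 pp2:1 pp3:1
Op 6: fork(P0) -> P3. 4 ppages; refcounts: pp0:3 pp1:2 pp2:2 pp3:1
Op 7: read(P3, v0) -> 39. No state change.
Op 8: write(P1, v0, 185). refcount(pp0)=3>1 -> COPY to pp4. 5 ppages; refcounts: pp0:2 pp1:2 pp2:2 pp3:1 pp4:1
Op 9: write(P0, v0, 101). refcount(pp0)=2>1 -> COPY to pp5. 6 ppages; refcounts: pp0:1 pp1:2 pp2:2 pp3:1 pp4:1 pp5:1

Answer: 1 2 2 1 1 1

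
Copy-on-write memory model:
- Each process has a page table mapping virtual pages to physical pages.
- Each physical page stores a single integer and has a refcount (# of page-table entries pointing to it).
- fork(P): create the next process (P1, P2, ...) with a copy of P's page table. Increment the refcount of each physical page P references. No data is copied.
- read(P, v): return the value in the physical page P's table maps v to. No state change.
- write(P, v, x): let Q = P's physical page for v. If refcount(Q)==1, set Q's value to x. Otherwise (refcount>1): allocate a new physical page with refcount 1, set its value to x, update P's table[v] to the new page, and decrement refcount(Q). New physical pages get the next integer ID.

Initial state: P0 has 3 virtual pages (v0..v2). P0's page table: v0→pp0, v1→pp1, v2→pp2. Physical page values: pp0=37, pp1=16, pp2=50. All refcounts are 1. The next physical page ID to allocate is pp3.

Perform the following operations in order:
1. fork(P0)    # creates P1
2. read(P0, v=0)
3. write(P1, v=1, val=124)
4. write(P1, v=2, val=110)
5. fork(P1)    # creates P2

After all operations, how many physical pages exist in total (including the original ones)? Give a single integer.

Op 1: fork(P0) -> P1. 3 ppages; refcounts: pp0:2 pp1:2 pp2:2
Op 2: read(P0, v0) -> 37. No state change.
Op 3: write(P1, v1, 124). refcount(pp1)=2>1 -> COPY to pp3. 4 ppages; refcounts: pp0:2 pp1:1 pp2:2 pp3:1
Op 4: write(P1, v2, 110). refcount(pp2)=2>1 -> COPY to pp4. 5 ppages; refcounts: pp0:2 pp1:1 pp2:1 pp3:1 pp4:1
Op 5: fork(P1) -> P2. 5 ppages; refcounts: pp0:3 pp1:1 pp2:1 pp3:2 pp4:2

Answer: 5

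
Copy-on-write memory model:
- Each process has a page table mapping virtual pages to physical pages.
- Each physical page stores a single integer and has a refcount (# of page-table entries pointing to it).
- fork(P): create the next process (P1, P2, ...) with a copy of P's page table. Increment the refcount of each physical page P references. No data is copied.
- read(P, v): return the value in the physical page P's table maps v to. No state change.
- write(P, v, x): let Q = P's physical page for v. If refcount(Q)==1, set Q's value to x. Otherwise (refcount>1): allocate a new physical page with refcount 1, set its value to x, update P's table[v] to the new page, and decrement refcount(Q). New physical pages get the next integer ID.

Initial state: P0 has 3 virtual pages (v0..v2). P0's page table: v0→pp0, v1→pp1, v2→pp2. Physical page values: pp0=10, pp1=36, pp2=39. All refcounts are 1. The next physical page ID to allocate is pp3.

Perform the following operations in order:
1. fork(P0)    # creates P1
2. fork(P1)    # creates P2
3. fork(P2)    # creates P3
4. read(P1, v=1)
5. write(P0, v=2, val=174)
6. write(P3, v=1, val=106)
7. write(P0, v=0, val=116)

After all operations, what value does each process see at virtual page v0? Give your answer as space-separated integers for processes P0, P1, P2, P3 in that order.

Op 1: fork(P0) -> P1. 3 ppages; refcounts: pp0:2 pp1:2 pp2:2
Op 2: fork(P1) -> P2. 3 ppages; refcounts: pp0:3 pp1:3 pp2:3
Op 3: fork(P2) -> P3. 3 ppages; refcounts: pp0:4 pp1:4 pp2:4
Op 4: read(P1, v1) -> 36. No state change.
Op 5: write(P0, v2, 174). refcount(pp2)=4>1 -> COPY to pp3. 4 ppages; refcounts: pp0:4 pp1:4 pp2:3 pp3:1
Op 6: write(P3, v1, 106). refcount(pp1)=4>1 -> COPY to pp4. 5 ppages; refcounts: pp0:4 pp1:3 pp2:3 pp3:1 pp4:1
Op 7: write(P0, v0, 116). refcount(pp0)=4>1 -> COPY to pp5. 6 ppages; refcounts: pp0:3 pp1:3 pp2:3 pp3:1 pp4:1 pp5:1
P0: v0 -> pp5 = 116
P1: v0 -> pp0 = 10
P2: v0 -> pp0 = 10
P3: v0 -> pp0 = 10

Answer: 116 10 10 10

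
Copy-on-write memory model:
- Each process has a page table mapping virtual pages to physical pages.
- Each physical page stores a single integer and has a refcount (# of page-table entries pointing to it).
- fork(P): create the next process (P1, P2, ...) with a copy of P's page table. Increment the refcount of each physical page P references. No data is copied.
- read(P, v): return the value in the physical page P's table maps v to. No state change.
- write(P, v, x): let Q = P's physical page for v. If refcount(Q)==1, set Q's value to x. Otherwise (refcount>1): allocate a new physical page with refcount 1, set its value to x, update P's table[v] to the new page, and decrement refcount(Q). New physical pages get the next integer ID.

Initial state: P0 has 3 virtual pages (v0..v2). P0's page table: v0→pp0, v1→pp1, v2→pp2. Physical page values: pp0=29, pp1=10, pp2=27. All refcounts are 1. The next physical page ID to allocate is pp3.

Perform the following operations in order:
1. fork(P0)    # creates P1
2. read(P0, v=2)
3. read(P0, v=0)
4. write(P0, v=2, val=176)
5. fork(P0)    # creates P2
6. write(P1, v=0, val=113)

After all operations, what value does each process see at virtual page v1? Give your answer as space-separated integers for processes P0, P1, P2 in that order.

Answer: 10 10 10

Derivation:
Op 1: fork(P0) -> P1. 3 ppages; refcounts: pp0:2 pp1:2 pp2:2
Op 2: read(P0, v2) -> 27. No state change.
Op 3: read(P0, v0) -> 29. No state change.
Op 4: write(P0, v2, 176). refcount(pp2)=2>1 -> COPY to pp3. 4 ppages; refcounts: pp0:2 pp1:2 pp2:1 pp3:1
Op 5: fork(P0) -> P2. 4 ppages; refcounts: pp0:3 pp1:3 pp2:1 pp3:2
Op 6: write(P1, v0, 113). refcount(pp0)=3>1 -> COPY to pp4. 5 ppages; refcounts: pp0:2 pp1:3 pp2:1 pp3:2 pp4:1
P0: v1 -> pp1 = 10
P1: v1 -> pp1 = 10
P2: v1 -> pp1 = 10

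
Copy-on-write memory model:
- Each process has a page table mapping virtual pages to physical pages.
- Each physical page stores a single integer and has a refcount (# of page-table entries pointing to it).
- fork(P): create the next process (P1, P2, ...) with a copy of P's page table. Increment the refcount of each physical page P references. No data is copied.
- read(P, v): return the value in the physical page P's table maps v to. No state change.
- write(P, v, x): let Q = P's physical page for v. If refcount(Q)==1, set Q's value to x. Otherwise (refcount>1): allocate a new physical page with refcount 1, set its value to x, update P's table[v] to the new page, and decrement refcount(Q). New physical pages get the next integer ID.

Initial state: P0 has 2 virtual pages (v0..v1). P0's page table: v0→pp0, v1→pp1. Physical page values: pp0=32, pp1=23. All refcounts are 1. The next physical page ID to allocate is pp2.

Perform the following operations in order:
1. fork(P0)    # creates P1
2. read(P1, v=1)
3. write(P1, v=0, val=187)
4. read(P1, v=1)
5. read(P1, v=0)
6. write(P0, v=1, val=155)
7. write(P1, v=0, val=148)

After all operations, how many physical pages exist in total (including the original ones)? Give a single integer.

Answer: 4

Derivation:
Op 1: fork(P0) -> P1. 2 ppages; refcounts: pp0:2 pp1:2
Op 2: read(P1, v1) -> 23. No state change.
Op 3: write(P1, v0, 187). refcount(pp0)=2>1 -> COPY to pp2. 3 ppages; refcounts: pp0:1 pp1:2 pp2:1
Op 4: read(P1, v1) -> 23. No state change.
Op 5: read(P1, v0) -> 187. No state change.
Op 6: write(P0, v1, 155). refcount(pp1)=2>1 -> COPY to pp3. 4 ppages; refcounts: pp0:1 pp1:1 pp2:1 pp3:1
Op 7: write(P1, v0, 148). refcount(pp2)=1 -> write in place. 4 ppages; refcounts: pp0:1 pp1:1 pp2:1 pp3:1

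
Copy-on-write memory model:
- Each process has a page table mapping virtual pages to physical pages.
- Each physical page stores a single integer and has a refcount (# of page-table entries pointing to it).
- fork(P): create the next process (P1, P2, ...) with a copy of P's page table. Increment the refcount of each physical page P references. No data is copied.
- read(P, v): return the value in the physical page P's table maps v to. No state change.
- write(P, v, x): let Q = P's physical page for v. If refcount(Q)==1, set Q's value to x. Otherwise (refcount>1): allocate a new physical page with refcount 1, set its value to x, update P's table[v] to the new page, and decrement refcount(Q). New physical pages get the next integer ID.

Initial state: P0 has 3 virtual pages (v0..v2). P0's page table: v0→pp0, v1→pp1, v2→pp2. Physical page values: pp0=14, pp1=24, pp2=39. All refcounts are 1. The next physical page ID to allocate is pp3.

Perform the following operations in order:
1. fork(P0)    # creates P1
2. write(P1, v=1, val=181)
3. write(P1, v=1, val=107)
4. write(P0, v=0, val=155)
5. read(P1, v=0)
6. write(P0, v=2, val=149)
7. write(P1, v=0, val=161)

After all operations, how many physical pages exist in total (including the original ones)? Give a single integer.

Answer: 6

Derivation:
Op 1: fork(P0) -> P1. 3 ppages; refcounts: pp0:2 pp1:2 pp2:2
Op 2: write(P1, v1, 181). refcount(pp1)=2>1 -> COPY to pp3. 4 ppages; refcounts: pp0:2 pp1:1 pp2:2 pp3:1
Op 3: write(P1, v1, 107). refcount(pp3)=1 -> write in place. 4 ppages; refcounts: pp0:2 pp1:1 pp2:2 pp3:1
Op 4: write(P0, v0, 155). refcount(pp0)=2>1 -> COPY to pp4. 5 ppages; refcounts: pp0:1 pp1:1 pp2:2 pp3:1 pp4:1
Op 5: read(P1, v0) -> 14. No state change.
Op 6: write(P0, v2, 149). refcount(pp2)=2>1 -> COPY to pp5. 6 ppages; refcounts: pp0:1 pp1:1 pp2:1 pp3:1 pp4:1 pp5:1
Op 7: write(P1, v0, 161). refcount(pp0)=1 -> write in place. 6 ppages; refcounts: pp0:1 pp1:1 pp2:1 pp3:1 pp4:1 pp5:1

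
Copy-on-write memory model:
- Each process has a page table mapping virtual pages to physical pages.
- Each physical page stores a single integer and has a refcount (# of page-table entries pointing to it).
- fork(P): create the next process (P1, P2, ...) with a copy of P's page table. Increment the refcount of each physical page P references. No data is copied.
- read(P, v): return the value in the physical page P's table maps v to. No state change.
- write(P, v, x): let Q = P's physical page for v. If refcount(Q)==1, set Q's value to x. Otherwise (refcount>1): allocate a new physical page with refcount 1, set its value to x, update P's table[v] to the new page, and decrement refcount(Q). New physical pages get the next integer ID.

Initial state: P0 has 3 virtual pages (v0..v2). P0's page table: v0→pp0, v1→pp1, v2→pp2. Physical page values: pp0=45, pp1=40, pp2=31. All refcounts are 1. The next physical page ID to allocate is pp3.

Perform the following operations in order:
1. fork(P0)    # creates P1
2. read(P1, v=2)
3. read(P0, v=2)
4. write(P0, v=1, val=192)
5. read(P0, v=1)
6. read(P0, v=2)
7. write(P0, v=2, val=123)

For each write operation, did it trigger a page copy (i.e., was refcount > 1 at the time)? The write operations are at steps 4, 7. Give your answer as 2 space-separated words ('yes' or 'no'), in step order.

Op 1: fork(P0) -> P1. 3 ppages; refcounts: pp0:2 pp1:2 pp2:2
Op 2: read(P1, v2) -> 31. No state change.
Op 3: read(P0, v2) -> 31. No state change.
Op 4: write(P0, v1, 192). refcount(pp1)=2>1 -> COPY to pp3. 4 ppages; refcounts: pp0:2 pp1:1 pp2:2 pp3:1
Op 5: read(P0, v1) -> 192. No state change.
Op 6: read(P0, v2) -> 31. No state change.
Op 7: write(P0, v2, 123). refcount(pp2)=2>1 -> COPY to pp4. 5 ppages; refcounts: pp0:2 pp1:1 pp2:1 pp3:1 pp4:1

yes yes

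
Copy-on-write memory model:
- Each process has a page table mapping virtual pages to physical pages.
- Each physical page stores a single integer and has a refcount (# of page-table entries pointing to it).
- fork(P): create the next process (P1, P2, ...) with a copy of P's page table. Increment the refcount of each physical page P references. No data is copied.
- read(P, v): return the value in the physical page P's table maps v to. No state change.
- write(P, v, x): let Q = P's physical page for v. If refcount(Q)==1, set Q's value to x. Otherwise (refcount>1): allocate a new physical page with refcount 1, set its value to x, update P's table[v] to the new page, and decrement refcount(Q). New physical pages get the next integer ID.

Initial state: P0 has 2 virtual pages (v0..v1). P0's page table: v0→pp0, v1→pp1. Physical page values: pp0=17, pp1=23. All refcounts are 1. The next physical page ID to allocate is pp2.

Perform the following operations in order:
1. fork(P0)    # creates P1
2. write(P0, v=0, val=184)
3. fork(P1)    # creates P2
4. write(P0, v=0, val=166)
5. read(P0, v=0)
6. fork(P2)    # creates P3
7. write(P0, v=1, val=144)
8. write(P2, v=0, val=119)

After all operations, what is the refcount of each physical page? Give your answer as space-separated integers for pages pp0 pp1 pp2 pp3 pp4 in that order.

Answer: 2 3 1 1 1

Derivation:
Op 1: fork(P0) -> P1. 2 ppages; refcounts: pp0:2 pp1:2
Op 2: write(P0, v0, 184). refcount(pp0)=2>1 -> COPY to pp2. 3 ppages; refcounts: pp0:1 pp1:2 pp2:1
Op 3: fork(P1) -> P2. 3 ppages; refcounts: pp0:2 pp1:3 pp2:1
Op 4: write(P0, v0, 166). refcount(pp2)=1 -> write in place. 3 ppages; refcounts: pp0:2 pp1:3 pp2:1
Op 5: read(P0, v0) -> 166. No state change.
Op 6: fork(P2) -> P3. 3 ppages; refcounts: pp0:3 pp1:4 pp2:1
Op 7: write(P0, v1, 144). refcount(pp1)=4>1 -> COPY to pp3. 4 ppages; refcounts: pp0:3 pp1:3 pp2:1 pp3:1
Op 8: write(P2, v0, 119). refcount(pp0)=3>1 -> COPY to pp4. 5 ppages; refcounts: pp0:2 pp1:3 pp2:1 pp3:1 pp4:1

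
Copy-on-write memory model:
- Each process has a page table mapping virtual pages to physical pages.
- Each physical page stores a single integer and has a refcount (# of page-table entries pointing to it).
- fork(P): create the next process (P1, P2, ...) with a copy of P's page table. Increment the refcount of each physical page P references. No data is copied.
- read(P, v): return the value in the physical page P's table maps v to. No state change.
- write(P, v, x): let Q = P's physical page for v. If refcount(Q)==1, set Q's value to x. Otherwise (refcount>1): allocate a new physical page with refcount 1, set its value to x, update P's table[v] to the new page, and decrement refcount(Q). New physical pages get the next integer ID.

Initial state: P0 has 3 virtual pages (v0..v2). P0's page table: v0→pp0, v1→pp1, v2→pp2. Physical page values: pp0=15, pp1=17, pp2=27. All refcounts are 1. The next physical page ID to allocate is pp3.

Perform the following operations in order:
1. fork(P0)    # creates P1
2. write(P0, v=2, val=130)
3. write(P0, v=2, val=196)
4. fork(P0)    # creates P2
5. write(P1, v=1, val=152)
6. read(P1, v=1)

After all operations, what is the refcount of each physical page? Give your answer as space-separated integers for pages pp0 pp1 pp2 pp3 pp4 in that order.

Answer: 3 2 1 2 1

Derivation:
Op 1: fork(P0) -> P1. 3 ppages; refcounts: pp0:2 pp1:2 pp2:2
Op 2: write(P0, v2, 130). refcount(pp2)=2>1 -> COPY to pp3. 4 ppages; refcounts: pp0:2 pp1:2 pp2:1 pp3:1
Op 3: write(P0, v2, 196). refcount(pp3)=1 -> write in place. 4 ppages; refcounts: pp0:2 pp1:2 pp2:1 pp3:1
Op 4: fork(P0) -> P2. 4 ppages; refcounts: pp0:3 pp1:3 pp2:1 pp3:2
Op 5: write(P1, v1, 152). refcount(pp1)=3>1 -> COPY to pp4. 5 ppages; refcounts: pp0:3 pp1:2 pp2:1 pp3:2 pp4:1
Op 6: read(P1, v1) -> 152. No state change.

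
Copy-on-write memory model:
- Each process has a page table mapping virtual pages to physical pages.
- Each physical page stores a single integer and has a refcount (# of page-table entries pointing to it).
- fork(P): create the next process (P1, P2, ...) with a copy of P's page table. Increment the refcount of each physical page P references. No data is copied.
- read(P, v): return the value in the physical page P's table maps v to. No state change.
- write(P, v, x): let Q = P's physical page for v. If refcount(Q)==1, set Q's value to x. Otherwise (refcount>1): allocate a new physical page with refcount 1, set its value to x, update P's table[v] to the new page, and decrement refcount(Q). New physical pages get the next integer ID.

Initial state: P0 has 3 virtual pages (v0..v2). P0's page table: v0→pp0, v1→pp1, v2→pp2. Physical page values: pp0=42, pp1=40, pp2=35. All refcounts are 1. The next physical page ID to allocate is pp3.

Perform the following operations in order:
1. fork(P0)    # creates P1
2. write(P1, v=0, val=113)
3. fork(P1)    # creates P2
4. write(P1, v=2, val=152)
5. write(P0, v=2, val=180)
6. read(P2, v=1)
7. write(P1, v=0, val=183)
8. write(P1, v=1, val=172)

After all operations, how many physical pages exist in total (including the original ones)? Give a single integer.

Op 1: fork(P0) -> P1. 3 ppages; refcounts: pp0:2 pp1:2 pp2:2
Op 2: write(P1, v0, 113). refcount(pp0)=2>1 -> COPY to pp3. 4 ppages; refcounts: pp0:1 pp1:2 pp2:2 pp3:1
Op 3: fork(P1) -> P2. 4 ppages; refcounts: pp0:1 pp1:3 pp2:3 pp3:2
Op 4: write(P1, v2, 152). refcount(pp2)=3>1 -> COPY to pp4. 5 ppages; refcounts: pp0:1 pp1:3 pp2:2 pp3:2 pp4:1
Op 5: write(P0, v2, 180). refcount(pp2)=2>1 -> COPY to pp5. 6 ppages; refcounts: pp0:1 pp1:3 pp2:1 pp3:2 pp4:1 pp5:1
Op 6: read(P2, v1) -> 40. No state change.
Op 7: write(P1, v0, 183). refcount(pp3)=2>1 -> COPY to pp6. 7 ppages; refcounts: pp0:1 pp1:3 pp2:1 pp3:1 pp4:1 pp5:1 pp6:1
Op 8: write(P1, v1, 172). refcount(pp1)=3>1 -> COPY to pp7. 8 ppages; refcounts: pp0:1 pp1:2 pp2:1 pp3:1 pp4:1 pp5:1 pp6:1 pp7:1

Answer: 8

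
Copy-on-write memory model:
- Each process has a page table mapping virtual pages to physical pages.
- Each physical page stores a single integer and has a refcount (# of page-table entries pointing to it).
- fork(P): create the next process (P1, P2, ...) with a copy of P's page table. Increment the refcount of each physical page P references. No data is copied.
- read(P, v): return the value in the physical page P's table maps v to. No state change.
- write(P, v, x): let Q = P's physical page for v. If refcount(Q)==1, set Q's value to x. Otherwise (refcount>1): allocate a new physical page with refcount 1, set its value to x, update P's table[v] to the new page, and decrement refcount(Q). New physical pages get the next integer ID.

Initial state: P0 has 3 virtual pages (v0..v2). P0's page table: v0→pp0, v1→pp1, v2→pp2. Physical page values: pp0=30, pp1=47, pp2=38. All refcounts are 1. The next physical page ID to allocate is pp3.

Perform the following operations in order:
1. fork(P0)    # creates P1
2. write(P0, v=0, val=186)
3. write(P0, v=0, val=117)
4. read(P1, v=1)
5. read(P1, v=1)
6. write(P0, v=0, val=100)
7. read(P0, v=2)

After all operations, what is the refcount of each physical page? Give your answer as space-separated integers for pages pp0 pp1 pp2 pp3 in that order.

Answer: 1 2 2 1

Derivation:
Op 1: fork(P0) -> P1. 3 ppages; refcounts: pp0:2 pp1:2 pp2:2
Op 2: write(P0, v0, 186). refcount(pp0)=2>1 -> COPY to pp3. 4 ppages; refcounts: pp0:1 pp1:2 pp2:2 pp3:1
Op 3: write(P0, v0, 117). refcount(pp3)=1 -> write in place. 4 ppages; refcounts: pp0:1 pp1:2 pp2:2 pp3:1
Op 4: read(P1, v1) -> 47. No state change.
Op 5: read(P1, v1) -> 47. No state change.
Op 6: write(P0, v0, 100). refcount(pp3)=1 -> write in place. 4 ppages; refcounts: pp0:1 pp1:2 pp2:2 pp3:1
Op 7: read(P0, v2) -> 38. No state change.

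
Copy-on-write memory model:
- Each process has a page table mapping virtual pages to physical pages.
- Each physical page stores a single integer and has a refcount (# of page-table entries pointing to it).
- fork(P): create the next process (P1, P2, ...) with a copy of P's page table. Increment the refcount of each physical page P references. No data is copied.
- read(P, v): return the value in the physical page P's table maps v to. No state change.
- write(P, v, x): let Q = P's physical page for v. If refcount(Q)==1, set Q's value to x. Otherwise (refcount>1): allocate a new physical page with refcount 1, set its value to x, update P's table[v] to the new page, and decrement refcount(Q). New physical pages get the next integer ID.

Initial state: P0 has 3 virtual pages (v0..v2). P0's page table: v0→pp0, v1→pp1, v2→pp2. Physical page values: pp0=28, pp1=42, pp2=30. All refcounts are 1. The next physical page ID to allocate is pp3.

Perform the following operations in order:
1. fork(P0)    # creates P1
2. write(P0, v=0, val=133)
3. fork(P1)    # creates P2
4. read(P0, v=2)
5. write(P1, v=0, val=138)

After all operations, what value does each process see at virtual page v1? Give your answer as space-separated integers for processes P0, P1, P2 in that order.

Answer: 42 42 42

Derivation:
Op 1: fork(P0) -> P1. 3 ppages; refcounts: pp0:2 pp1:2 pp2:2
Op 2: write(P0, v0, 133). refcount(pp0)=2>1 -> COPY to pp3. 4 ppages; refcounts: pp0:1 pp1:2 pp2:2 pp3:1
Op 3: fork(P1) -> P2. 4 ppages; refcounts: pp0:2 pp1:3 pp2:3 pp3:1
Op 4: read(P0, v2) -> 30. No state change.
Op 5: write(P1, v0, 138). refcount(pp0)=2>1 -> COPY to pp4. 5 ppages; refcounts: pp0:1 pp1:3 pp2:3 pp3:1 pp4:1
P0: v1 -> pp1 = 42
P1: v1 -> pp1 = 42
P2: v1 -> pp1 = 42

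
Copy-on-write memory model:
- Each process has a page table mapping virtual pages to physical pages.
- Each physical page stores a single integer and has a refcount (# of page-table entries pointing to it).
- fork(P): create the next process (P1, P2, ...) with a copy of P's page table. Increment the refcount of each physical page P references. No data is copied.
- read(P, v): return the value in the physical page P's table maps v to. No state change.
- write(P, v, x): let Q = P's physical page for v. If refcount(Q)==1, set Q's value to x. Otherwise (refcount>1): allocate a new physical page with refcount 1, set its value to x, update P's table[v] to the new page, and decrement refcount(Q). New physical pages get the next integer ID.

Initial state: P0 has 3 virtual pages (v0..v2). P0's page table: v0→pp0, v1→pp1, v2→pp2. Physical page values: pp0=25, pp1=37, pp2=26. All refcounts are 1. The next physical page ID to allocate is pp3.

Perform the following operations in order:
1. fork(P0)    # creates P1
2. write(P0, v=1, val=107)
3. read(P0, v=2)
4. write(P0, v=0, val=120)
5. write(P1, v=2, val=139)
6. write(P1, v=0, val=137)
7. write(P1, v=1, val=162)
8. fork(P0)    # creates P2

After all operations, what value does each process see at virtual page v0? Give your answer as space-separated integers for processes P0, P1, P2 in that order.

Op 1: fork(P0) -> P1. 3 ppages; refcounts: pp0:2 pp1:2 pp2:2
Op 2: write(P0, v1, 107). refcount(pp1)=2>1 -> COPY to pp3. 4 ppages; refcounts: pp0:2 pp1:1 pp2:2 pp3:1
Op 3: read(P0, v2) -> 26. No state change.
Op 4: write(P0, v0, 120). refcount(pp0)=2>1 -> COPY to pp4. 5 ppages; refcounts: pp0:1 pp1:1 pp2:2 pp3:1 pp4:1
Op 5: write(P1, v2, 139). refcount(pp2)=2>1 -> COPY to pp5. 6 ppages; refcounts: pp0:1 pp1:1 pp2:1 pp3:1 pp4:1 pp5:1
Op 6: write(P1, v0, 137). refcount(pp0)=1 -> write in place. 6 ppages; refcounts: pp0:1 pp1:1 pp2:1 pp3:1 pp4:1 pp5:1
Op 7: write(P1, v1, 162). refcount(pp1)=1 -> write in place. 6 ppages; refcounts: pp0:1 pp1:1 pp2:1 pp3:1 pp4:1 pp5:1
Op 8: fork(P0) -> P2. 6 ppages; refcounts: pp0:1 pp1:1 pp2:2 pp3:2 pp4:2 pp5:1
P0: v0 -> pp4 = 120
P1: v0 -> pp0 = 137
P2: v0 -> pp4 = 120

Answer: 120 137 120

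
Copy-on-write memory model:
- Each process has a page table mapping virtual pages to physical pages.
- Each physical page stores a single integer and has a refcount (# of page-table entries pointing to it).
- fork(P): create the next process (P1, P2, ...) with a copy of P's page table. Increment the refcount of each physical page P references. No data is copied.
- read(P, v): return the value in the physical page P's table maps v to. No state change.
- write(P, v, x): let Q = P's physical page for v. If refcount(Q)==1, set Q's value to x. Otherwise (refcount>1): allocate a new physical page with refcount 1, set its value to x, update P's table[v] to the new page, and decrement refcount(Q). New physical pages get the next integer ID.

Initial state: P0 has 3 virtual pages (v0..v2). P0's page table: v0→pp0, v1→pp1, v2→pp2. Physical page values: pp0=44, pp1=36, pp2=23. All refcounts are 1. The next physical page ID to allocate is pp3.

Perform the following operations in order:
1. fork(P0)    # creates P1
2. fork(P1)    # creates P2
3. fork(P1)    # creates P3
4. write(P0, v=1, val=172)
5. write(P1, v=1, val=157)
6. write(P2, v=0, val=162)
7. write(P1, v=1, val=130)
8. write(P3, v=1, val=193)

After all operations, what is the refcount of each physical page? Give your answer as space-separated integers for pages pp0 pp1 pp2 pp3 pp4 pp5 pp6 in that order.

Answer: 3 1 4 1 1 1 1

Derivation:
Op 1: fork(P0) -> P1. 3 ppages; refcounts: pp0:2 pp1:2 pp2:2
Op 2: fork(P1) -> P2. 3 ppages; refcounts: pp0:3 pp1:3 pp2:3
Op 3: fork(P1) -> P3. 3 ppages; refcounts: pp0:4 pp1:4 pp2:4
Op 4: write(P0, v1, 172). refcount(pp1)=4>1 -> COPY to pp3. 4 ppages; refcounts: pp0:4 pp1:3 pp2:4 pp3:1
Op 5: write(P1, v1, 157). refcount(pp1)=3>1 -> COPY to pp4. 5 ppages; refcounts: pp0:4 pp1:2 pp2:4 pp3:1 pp4:1
Op 6: write(P2, v0, 162). refcount(pp0)=4>1 -> COPY to pp5. 6 ppages; refcounts: pp0:3 pp1:2 pp2:4 pp3:1 pp4:1 pp5:1
Op 7: write(P1, v1, 130). refcount(pp4)=1 -> write in place. 6 ppages; refcounts: pp0:3 pp1:2 pp2:4 pp3:1 pp4:1 pp5:1
Op 8: write(P3, v1, 193). refcount(pp1)=2>1 -> COPY to pp6. 7 ppages; refcounts: pp0:3 pp1:1 pp2:4 pp3:1 pp4:1 pp5:1 pp6:1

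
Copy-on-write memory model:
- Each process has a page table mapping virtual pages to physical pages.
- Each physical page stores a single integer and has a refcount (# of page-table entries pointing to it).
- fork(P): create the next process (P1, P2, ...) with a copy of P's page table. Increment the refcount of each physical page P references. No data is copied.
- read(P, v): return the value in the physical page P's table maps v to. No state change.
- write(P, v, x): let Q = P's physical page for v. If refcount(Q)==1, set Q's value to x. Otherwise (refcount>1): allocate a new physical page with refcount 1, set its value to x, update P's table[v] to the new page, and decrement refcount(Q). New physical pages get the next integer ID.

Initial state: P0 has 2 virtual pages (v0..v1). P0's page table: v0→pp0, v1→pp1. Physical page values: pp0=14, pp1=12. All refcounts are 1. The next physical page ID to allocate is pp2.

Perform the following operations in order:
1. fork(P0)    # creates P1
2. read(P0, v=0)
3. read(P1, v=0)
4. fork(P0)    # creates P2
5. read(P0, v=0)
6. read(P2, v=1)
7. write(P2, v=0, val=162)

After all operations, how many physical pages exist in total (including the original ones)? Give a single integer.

Op 1: fork(P0) -> P1. 2 ppages; refcounts: pp0:2 pp1:2
Op 2: read(P0, v0) -> 14. No state change.
Op 3: read(P1, v0) -> 14. No state change.
Op 4: fork(P0) -> P2. 2 ppages; refcounts: pp0:3 pp1:3
Op 5: read(P0, v0) -> 14. No state change.
Op 6: read(P2, v1) -> 12. No state change.
Op 7: write(P2, v0, 162). refcount(pp0)=3>1 -> COPY to pp2. 3 ppages; refcounts: pp0:2 pp1:3 pp2:1

Answer: 3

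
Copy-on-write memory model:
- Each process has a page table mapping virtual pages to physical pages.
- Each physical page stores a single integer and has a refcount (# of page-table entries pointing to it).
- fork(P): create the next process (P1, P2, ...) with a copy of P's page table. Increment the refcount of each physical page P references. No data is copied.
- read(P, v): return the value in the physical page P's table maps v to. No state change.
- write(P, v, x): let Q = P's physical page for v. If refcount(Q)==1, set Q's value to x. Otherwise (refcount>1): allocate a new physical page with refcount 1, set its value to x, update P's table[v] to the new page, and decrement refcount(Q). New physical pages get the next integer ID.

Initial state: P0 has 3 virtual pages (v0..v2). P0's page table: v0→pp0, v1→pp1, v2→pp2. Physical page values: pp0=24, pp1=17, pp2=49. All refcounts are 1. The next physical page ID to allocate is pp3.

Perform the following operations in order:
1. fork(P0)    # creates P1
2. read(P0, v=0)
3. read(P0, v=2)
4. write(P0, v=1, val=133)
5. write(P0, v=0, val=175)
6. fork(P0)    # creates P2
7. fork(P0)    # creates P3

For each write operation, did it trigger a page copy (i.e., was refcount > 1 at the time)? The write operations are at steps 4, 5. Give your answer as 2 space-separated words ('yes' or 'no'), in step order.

Op 1: fork(P0) -> P1. 3 ppages; refcounts: pp0:2 pp1:2 pp2:2
Op 2: read(P0, v0) -> 24. No state change.
Op 3: read(P0, v2) -> 49. No state change.
Op 4: write(P0, v1, 133). refcount(pp1)=2>1 -> COPY to pp3. 4 ppages; refcounts: pp0:2 pp1:1 pp2:2 pp3:1
Op 5: write(P0, v0, 175). refcount(pp0)=2>1 -> COPY to pp4. 5 ppages; refcounts: pp0:1 pp1:1 pp2:2 pp3:1 pp4:1
Op 6: fork(P0) -> P2. 5 ppages; refcounts: pp0:1 pp1:1 pp2:3 pp3:2 pp4:2
Op 7: fork(P0) -> P3. 5 ppages; refcounts: pp0:1 pp1:1 pp2:4 pp3:3 pp4:3

yes yes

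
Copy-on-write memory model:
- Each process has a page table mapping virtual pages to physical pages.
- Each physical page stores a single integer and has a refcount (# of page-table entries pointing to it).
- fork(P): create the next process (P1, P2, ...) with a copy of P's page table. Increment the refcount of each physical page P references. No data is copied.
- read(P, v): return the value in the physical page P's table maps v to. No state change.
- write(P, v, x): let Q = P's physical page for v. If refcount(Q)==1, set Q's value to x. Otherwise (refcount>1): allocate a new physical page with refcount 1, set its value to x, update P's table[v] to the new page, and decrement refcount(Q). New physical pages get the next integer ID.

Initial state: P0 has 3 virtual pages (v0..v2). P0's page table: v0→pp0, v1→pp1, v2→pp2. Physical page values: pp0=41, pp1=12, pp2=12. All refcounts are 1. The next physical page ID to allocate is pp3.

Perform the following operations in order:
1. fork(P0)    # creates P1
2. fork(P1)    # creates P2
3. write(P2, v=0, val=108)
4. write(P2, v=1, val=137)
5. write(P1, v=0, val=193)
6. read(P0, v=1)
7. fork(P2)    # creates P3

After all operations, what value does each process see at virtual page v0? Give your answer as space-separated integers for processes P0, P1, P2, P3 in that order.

Op 1: fork(P0) -> P1. 3 ppages; refcounts: pp0:2 pp1:2 pp2:2
Op 2: fork(P1) -> P2. 3 ppages; refcounts: pp0:3 pp1:3 pp2:3
Op 3: write(P2, v0, 108). refcount(pp0)=3>1 -> COPY to pp3. 4 ppages; refcounts: pp0:2 pp1:3 pp2:3 pp3:1
Op 4: write(P2, v1, 137). refcount(pp1)=3>1 -> COPY to pp4. 5 ppages; refcounts: pp0:2 pp1:2 pp2:3 pp3:1 pp4:1
Op 5: write(P1, v0, 193). refcount(pp0)=2>1 -> COPY to pp5. 6 ppages; refcounts: pp0:1 pp1:2 pp2:3 pp3:1 pp4:1 pp5:1
Op 6: read(P0, v1) -> 12. No state change.
Op 7: fork(P2) -> P3. 6 ppages; refcounts: pp0:1 pp1:2 pp2:4 pp3:2 pp4:2 pp5:1
P0: v0 -> pp0 = 41
P1: v0 -> pp5 = 193
P2: v0 -> pp3 = 108
P3: v0 -> pp3 = 108

Answer: 41 193 108 108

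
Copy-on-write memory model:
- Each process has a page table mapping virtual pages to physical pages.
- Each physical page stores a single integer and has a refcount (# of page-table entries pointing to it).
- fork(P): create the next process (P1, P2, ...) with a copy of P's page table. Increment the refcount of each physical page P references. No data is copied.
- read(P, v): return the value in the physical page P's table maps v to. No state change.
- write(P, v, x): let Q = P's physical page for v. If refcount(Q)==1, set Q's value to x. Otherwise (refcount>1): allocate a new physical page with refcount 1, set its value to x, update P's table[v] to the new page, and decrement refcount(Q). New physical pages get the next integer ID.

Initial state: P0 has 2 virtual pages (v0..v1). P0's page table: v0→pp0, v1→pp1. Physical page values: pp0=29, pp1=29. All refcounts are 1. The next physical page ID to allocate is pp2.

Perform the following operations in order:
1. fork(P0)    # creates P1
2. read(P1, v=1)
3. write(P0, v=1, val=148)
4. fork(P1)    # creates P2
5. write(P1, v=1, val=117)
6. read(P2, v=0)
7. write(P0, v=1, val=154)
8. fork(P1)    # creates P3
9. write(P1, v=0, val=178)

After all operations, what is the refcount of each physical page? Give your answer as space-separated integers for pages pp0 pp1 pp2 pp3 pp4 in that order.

Op 1: fork(P0) -> P1. 2 ppages; refcounts: pp0:2 pp1:2
Op 2: read(P1, v1) -> 29. No state change.
Op 3: write(P0, v1, 148). refcount(pp1)=2>1 -> COPY to pp2. 3 ppages; refcounts: pp0:2 pp1:1 pp2:1
Op 4: fork(P1) -> P2. 3 ppages; refcounts: pp0:3 pp1:2 pp2:1
Op 5: write(P1, v1, 117). refcount(pp1)=2>1 -> COPY to pp3. 4 ppages; refcounts: pp0:3 pp1:1 pp2:1 pp3:1
Op 6: read(P2, v0) -> 29. No state change.
Op 7: write(P0, v1, 154). refcount(pp2)=1 -> write in place. 4 ppages; refcounts: pp0:3 pp1:1 pp2:1 pp3:1
Op 8: fork(P1) -> P3. 4 ppages; refcounts: pp0:4 pp1:1 pp2:1 pp3:2
Op 9: write(P1, v0, 178). refcount(pp0)=4>1 -> COPY to pp4. 5 ppages; refcounts: pp0:3 pp1:1 pp2:1 pp3:2 pp4:1

Answer: 3 1 1 2 1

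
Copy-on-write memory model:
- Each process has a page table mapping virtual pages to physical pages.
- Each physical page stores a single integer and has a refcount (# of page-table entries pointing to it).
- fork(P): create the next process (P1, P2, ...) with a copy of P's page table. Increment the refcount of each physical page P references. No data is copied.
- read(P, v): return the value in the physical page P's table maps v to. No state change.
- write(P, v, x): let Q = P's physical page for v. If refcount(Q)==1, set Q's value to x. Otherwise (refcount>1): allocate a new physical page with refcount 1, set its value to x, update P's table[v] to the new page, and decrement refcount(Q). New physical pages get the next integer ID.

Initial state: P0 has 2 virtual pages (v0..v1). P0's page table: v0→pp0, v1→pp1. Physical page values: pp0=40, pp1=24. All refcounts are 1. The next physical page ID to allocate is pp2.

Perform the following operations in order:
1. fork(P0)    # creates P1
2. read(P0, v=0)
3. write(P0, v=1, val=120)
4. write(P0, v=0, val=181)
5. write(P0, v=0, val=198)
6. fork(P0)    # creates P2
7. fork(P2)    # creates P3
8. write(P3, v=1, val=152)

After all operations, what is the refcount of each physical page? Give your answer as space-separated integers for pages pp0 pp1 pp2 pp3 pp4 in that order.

Op 1: fork(P0) -> P1. 2 ppages; refcounts: pp0:2 pp1:2
Op 2: read(P0, v0) -> 40. No state change.
Op 3: write(P0, v1, 120). refcount(pp1)=2>1 -> COPY to pp2. 3 ppages; refcounts: pp0:2 pp1:1 pp2:1
Op 4: write(P0, v0, 181). refcount(pp0)=2>1 -> COPY to pp3. 4 ppages; refcounts: pp0:1 pp1:1 pp2:1 pp3:1
Op 5: write(P0, v0, 198). refcount(pp3)=1 -> write in place. 4 ppages; refcounts: pp0:1 pp1:1 pp2:1 pp3:1
Op 6: fork(P0) -> P2. 4 ppages; refcounts: pp0:1 pp1:1 pp2:2 pp3:2
Op 7: fork(P2) -> P3. 4 ppages; refcounts: pp0:1 pp1:1 pp2:3 pp3:3
Op 8: write(P3, v1, 152). refcount(pp2)=3>1 -> COPY to pp4. 5 ppages; refcounts: pp0:1 pp1:1 pp2:2 pp3:3 pp4:1

Answer: 1 1 2 3 1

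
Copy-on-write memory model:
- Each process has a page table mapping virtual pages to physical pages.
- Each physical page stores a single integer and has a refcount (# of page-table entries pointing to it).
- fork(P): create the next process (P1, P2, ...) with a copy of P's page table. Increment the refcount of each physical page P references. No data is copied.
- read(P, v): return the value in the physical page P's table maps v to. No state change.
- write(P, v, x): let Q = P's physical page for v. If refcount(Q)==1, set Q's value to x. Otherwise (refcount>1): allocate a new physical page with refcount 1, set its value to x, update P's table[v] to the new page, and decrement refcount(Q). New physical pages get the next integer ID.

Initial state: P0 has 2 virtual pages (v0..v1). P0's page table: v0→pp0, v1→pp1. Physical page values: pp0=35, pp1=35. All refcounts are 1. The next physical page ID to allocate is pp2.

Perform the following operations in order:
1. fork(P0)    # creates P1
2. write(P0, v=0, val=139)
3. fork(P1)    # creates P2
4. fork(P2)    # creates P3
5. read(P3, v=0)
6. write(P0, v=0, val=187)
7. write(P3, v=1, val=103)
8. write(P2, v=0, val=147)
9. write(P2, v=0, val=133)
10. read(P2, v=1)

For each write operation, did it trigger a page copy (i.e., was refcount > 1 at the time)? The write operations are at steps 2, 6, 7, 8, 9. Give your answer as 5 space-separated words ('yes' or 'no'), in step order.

Op 1: fork(P0) -> P1. 2 ppages; refcounts: pp0:2 pp1:2
Op 2: write(P0, v0, 139). refcount(pp0)=2>1 -> COPY to pp2. 3 ppages; refcounts: pp0:1 pp1:2 pp2:1
Op 3: fork(P1) -> P2. 3 ppages; refcounts: pp0:2 pp1:3 pp2:1
Op 4: fork(P2) -> P3. 3 ppages; refcounts: pp0:3 pp1:4 pp2:1
Op 5: read(P3, v0) -> 35. No state change.
Op 6: write(P0, v0, 187). refcount(pp2)=1 -> write in place. 3 ppages; refcounts: pp0:3 pp1:4 pp2:1
Op 7: write(P3, v1, 103). refcount(pp1)=4>1 -> COPY to pp3. 4 ppages; refcounts: pp0:3 pp1:3 pp2:1 pp3:1
Op 8: write(P2, v0, 147). refcount(pp0)=3>1 -> COPY to pp4. 5 ppages; refcounts: pp0:2 pp1:3 pp2:1 pp3:1 pp4:1
Op 9: write(P2, v0, 133). refcount(pp4)=1 -> write in place. 5 ppages; refcounts: pp0:2 pp1:3 pp2:1 pp3:1 pp4:1
Op 10: read(P2, v1) -> 35. No state change.

yes no yes yes no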